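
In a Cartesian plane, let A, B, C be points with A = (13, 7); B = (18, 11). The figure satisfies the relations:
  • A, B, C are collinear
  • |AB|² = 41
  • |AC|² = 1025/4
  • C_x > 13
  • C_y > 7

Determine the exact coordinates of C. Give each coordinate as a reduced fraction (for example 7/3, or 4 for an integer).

C = (51/2, 17)

1. C_x = 51/2  [[A, B, C are collinear ⇒ -4x+5y+17=0] ∩ [|C−(13, 7)|²=1025/4]]
2. C_y = 17  [[A, B, C are collinear ⇒ -4x+5y+17=0] ∩ [|C−(13, 7)|²=1025/4]]
   so C = (51/2, 17)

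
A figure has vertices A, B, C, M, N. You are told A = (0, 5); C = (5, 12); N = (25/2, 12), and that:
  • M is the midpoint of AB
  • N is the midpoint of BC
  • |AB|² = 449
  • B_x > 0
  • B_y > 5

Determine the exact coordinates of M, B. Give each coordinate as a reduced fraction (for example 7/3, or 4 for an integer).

M = (10, 17/2)
B = (20, 12)

1. B_x = 20  [B = 2·N−C = 2·(25/2, 12)−(5, 12)]
2. B_y = 12  [B = 2·N−C = 2·(25/2, 12)−(5, 12)]
   so B = (20, 12)
3. M_x = 10  [2·M = A+B = (0, 5)+(20, 12)]
4. M_y = 17/2  [2·M = A+B = (0, 5)+(20, 12)]
   so M = (10, 17/2)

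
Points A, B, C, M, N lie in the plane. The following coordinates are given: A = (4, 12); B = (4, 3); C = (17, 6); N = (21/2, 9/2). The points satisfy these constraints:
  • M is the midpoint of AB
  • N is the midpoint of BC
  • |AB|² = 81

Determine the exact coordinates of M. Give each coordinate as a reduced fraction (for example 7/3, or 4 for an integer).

1. M_x = 4  [2·M = A+B = (4, 12)+(4, 3)]
2. M_y = 15/2  [2·M = A+B = (4, 12)+(4, 3)]
   so M = (4, 15/2)

M = (4, 15/2)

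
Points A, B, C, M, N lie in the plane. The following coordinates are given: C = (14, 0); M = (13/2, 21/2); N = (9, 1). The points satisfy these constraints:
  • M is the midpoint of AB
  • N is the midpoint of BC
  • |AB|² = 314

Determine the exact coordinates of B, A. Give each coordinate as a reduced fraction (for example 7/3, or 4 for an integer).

1. B_x = 4  [B = 2·N−C = 2·(9, 1)−(14, 0)]
2. B_y = 2  [B = 2·N−C = 2·(9, 1)−(14, 0)]
   so B = (4, 2)
3. A_x = 9  [A = 2·M−B = 2·(13/2, 21/2)−(4, 2)]
4. A_y = 19  [A = 2·M−B = 2·(13/2, 21/2)−(4, 2)]
   so A = (9, 19)

B = (4, 2)
A = (9, 19)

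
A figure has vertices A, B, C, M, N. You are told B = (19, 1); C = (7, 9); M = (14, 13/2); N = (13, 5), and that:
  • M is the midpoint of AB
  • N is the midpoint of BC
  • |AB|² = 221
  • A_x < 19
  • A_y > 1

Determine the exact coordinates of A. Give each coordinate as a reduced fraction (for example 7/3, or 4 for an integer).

1. A_x = 9  [A = 2·M−B = 2·(14, 13/2)−(19, 1)]
2. A_y = 12  [A = 2·M−B = 2·(14, 13/2)−(19, 1)]
   so A = (9, 12)

A = (9, 12)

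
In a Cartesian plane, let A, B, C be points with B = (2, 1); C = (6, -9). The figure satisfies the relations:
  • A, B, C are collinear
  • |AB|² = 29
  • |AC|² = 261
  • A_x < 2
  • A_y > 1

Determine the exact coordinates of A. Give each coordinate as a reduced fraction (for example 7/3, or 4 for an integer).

A = (0, 6)

1. A_x = 0  [[A, B, C are collinear ⇒ 10x+4y-24=0] ∩ [|A−(2, 1)|²=29]]
2. A_y = 6  [[A, B, C are collinear ⇒ 10x+4y-24=0] ∩ [|A−(2, 1)|²=29]]
   so A = (0, 6)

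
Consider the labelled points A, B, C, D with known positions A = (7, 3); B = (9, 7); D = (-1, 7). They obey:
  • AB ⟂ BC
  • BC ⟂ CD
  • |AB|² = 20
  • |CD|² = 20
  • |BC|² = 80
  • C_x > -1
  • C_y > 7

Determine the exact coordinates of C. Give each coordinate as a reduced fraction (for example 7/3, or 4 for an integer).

1. C_x = 1  [[AB ⟂ BC ⇒ 2x+4y-46=0] ∩ [|C−(-1, 7)|²=20]]
2. C_y = 11  [[AB ⟂ BC ⇒ 2x+4y-46=0] ∩ [|C−(-1, 7)|²=20]]
   so C = (1, 11)

C = (1, 11)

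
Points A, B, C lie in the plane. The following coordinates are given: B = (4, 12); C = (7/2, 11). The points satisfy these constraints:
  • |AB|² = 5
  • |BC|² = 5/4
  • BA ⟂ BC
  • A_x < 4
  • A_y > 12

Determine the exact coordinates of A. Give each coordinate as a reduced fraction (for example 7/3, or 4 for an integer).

1. A_x = 2  [[BA ⟂ BC ⇒ -1/2x-1y+14=0] ∩ [|A−(4, 12)|²=5]]
2. A_y = 13  [[BA ⟂ BC ⇒ -1/2x-1y+14=0] ∩ [|A−(4, 12)|²=5]]
   so A = (2, 13)

A = (2, 13)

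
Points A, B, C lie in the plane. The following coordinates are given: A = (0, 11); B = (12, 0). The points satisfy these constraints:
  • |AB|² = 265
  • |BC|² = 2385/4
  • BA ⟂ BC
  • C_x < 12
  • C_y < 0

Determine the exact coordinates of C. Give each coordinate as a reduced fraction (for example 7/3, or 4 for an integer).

1. C_x = -9/2  [[BA ⟂ BC ⇒ -12x+11y+144=0] ∩ [|C−(12, 0)|²=2385/4]]
2. C_y = -18  [[BA ⟂ BC ⇒ -12x+11y+144=0] ∩ [|C−(12, 0)|²=2385/4]]
   so C = (-9/2, -18)

C = (-9/2, -18)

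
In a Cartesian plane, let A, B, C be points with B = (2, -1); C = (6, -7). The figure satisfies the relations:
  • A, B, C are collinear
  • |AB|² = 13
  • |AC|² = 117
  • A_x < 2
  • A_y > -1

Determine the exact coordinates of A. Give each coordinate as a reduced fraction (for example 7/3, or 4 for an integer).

1. A_x = 0  [[A, B, C are collinear ⇒ 6x+4y-8=0] ∩ [|A−(2, -1)|²=13]]
2. A_y = 2  [[A, B, C are collinear ⇒ 6x+4y-8=0] ∩ [|A−(2, -1)|²=13]]
   so A = (0, 2)

A = (0, 2)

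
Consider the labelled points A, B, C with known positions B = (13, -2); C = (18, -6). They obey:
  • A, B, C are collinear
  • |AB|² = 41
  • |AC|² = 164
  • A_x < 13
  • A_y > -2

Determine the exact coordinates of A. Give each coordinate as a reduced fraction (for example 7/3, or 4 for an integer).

A = (8, 2)

1. A_x = 8  [[A, B, C are collinear ⇒ 4x+5y-42=0] ∩ [|A−(13, -2)|²=41]]
2. A_y = 2  [[A, B, C are collinear ⇒ 4x+5y-42=0] ∩ [|A−(13, -2)|²=41]]
   so A = (8, 2)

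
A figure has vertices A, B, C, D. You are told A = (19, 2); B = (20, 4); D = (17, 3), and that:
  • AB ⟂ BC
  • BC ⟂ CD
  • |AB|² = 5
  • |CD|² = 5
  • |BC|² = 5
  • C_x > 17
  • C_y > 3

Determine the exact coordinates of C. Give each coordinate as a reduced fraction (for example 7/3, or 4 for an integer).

1. C_x = 18  [[AB ⟂ BC ⇒ 1x+2y-28=0] ∩ [|C−(17, 3)|²=5]]
2. C_y = 5  [[AB ⟂ BC ⇒ 1x+2y-28=0] ∩ [|C−(17, 3)|²=5]]
   so C = (18, 5)

C = (18, 5)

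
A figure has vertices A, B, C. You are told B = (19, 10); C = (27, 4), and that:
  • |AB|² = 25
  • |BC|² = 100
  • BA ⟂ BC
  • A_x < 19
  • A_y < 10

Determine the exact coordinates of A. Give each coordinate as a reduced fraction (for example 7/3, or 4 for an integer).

1. A_x = 16  [[BA ⟂ BC ⇒ 8x-6y-92=0] ∩ [|A−(19, 10)|²=25]]
2. A_y = 6  [[BA ⟂ BC ⇒ 8x-6y-92=0] ∩ [|A−(19, 10)|²=25]]
   so A = (16, 6)

A = (16, 6)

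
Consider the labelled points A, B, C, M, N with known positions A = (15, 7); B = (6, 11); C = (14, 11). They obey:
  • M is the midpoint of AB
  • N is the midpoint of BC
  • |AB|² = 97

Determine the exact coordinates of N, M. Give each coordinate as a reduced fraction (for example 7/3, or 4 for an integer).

N = (10, 11)
M = (21/2, 9)

1. M_x = 21/2  [2·M = A+B = (15, 7)+(6, 11)]
2. M_y = 9  [2·M = A+B = (15, 7)+(6, 11)]
   so M = (21/2, 9)
3. N_x = 10  [2·N = B+C = (6, 11)+(14, 11)]
4. N_y = 11  [2·N = B+C = (6, 11)+(14, 11)]
   so N = (10, 11)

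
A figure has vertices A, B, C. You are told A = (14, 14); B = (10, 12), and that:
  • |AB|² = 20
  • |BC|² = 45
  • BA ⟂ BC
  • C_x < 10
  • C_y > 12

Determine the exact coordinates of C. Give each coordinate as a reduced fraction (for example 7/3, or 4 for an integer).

C = (7, 18)

1. C_x = 7  [[BA ⟂ BC ⇒ 4x+2y-64=0] ∩ [|C−(10, 12)|²=45]]
2. C_y = 18  [[BA ⟂ BC ⇒ 4x+2y-64=0] ∩ [|C−(10, 12)|²=45]]
   so C = (7, 18)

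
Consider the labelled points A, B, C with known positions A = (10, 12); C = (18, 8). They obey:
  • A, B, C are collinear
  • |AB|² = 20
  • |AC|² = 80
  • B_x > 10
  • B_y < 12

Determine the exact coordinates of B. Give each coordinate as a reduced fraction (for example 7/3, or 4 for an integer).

1. B_x = 14  [[A, B, C are collinear ⇒ -4x-8y+136=0] ∩ [|B−(10, 12)|²=20]]
2. B_y = 10  [[A, B, C are collinear ⇒ -4x-8y+136=0] ∩ [|B−(10, 12)|²=20]]
   so B = (14, 10)

B = (14, 10)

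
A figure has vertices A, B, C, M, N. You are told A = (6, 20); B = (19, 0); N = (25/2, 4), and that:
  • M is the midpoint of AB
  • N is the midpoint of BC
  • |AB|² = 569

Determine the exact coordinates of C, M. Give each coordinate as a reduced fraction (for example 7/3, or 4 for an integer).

1. M_x = 25/2  [2·M = A+B = (6, 20)+(19, 0)]
2. M_y = 10  [2·M = A+B = (6, 20)+(19, 0)]
   so M = (25/2, 10)
3. C_x = 6  [C = 2·N−B = 2·(25/2, 4)−(19, 0)]
4. C_y = 8  [C = 2·N−B = 2·(25/2, 4)−(19, 0)]
   so C = (6, 8)

C = (6, 8)
M = (25/2, 10)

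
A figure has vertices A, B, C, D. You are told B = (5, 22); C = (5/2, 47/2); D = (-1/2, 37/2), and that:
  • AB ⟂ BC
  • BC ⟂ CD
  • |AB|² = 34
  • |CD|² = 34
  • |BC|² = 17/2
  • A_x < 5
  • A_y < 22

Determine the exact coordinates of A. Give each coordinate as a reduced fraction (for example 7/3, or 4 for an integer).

1. A_x = 2  [[AB ⟂ BC ⇒ 5/2x-3/2y+41/2=0] ∩ [|A−(5, 22)|²=34]]
2. A_y = 17  [[AB ⟂ BC ⇒ 5/2x-3/2y+41/2=0] ∩ [|A−(5, 22)|²=34]]
   so A = (2, 17)

A = (2, 17)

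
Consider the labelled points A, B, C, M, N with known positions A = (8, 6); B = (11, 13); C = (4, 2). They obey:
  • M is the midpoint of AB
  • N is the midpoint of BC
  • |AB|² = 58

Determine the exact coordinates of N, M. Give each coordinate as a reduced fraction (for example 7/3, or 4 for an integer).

N = (15/2, 15/2)
M = (19/2, 19/2)

1. M_x = 19/2  [2·M = A+B = (8, 6)+(11, 13)]
2. M_y = 19/2  [2·M = A+B = (8, 6)+(11, 13)]
   so M = (19/2, 19/2)
3. N_x = 15/2  [2·N = B+C = (11, 13)+(4, 2)]
4. N_y = 15/2  [2·N = B+C = (11, 13)+(4, 2)]
   so N = (15/2, 15/2)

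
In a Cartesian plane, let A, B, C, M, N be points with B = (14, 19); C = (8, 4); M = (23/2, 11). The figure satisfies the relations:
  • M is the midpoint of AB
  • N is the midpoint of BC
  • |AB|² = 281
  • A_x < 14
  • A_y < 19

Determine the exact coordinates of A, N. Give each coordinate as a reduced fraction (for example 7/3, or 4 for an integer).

A = (9, 3)
N = (11, 23/2)

1. A_x = 9  [A = 2·M−B = 2·(23/2, 11)−(14, 19)]
2. A_y = 3  [A = 2·M−B = 2·(23/2, 11)−(14, 19)]
   so A = (9, 3)
3. N_x = 11  [2·N = B+C = (14, 19)+(8, 4)]
4. N_y = 23/2  [2·N = B+C = (14, 19)+(8, 4)]
   so N = (11, 23/2)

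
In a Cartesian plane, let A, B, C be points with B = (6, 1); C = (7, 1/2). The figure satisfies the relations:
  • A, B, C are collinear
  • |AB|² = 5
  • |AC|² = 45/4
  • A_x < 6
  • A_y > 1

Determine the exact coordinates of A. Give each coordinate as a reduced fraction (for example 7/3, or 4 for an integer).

A = (4, 2)

1. A_x = 4  [[A, B, C are collinear ⇒ 1/2x+1y-4=0] ∩ [|A−(6, 1)|²=5]]
2. A_y = 2  [[A, B, C are collinear ⇒ 1/2x+1y-4=0] ∩ [|A−(6, 1)|²=5]]
   so A = (4, 2)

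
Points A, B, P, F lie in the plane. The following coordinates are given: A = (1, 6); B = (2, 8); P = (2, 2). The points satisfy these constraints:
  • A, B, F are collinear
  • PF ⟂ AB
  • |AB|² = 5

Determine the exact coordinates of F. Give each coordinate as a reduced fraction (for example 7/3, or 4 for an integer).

F = (-2/5, 16/5)

1. F_x = -2/5  [[A, B, F are collinear ⇒ -2x+1y-4=0] ∩ [PF ⟂ AB ⇒ 1x+2y-6=0]]
2. F_y = 16/5  [[A, B, F are collinear ⇒ -2x+1y-4=0] ∩ [PF ⟂ AB ⇒ 1x+2y-6=0]]
   so F = (-2/5, 16/5)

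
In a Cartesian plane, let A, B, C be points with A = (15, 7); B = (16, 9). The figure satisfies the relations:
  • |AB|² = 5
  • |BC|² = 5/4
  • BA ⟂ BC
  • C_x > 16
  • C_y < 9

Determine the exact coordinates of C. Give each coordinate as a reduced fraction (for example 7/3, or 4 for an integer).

1. C_x = 17  [[BA ⟂ BC ⇒ -1x-2y+34=0] ∩ [|C−(16, 9)|²=5/4]]
2. C_y = 17/2  [[BA ⟂ BC ⇒ -1x-2y+34=0] ∩ [|C−(16, 9)|²=5/4]]
   so C = (17, 17/2)

C = (17, 17/2)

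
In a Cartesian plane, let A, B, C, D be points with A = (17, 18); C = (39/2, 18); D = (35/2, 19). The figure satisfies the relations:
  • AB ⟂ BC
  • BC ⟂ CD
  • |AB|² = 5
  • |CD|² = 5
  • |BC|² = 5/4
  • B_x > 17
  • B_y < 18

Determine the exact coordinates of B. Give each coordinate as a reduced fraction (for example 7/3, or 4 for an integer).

B = (19, 17)

1. B_x = 19  [[BC ⟂ CD ⇒ 2x-1y-21=0] ∩ [|B−(17, 18)|²=5]]
2. B_y = 17  [[BC ⟂ CD ⇒ 2x-1y-21=0] ∩ [|B−(17, 18)|²=5]]
   so B = (19, 17)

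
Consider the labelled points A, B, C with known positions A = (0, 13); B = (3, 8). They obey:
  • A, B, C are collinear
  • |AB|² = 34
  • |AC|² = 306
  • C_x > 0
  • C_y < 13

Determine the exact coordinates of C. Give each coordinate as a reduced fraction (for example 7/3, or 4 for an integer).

C = (9, -2)

1. C_x = 9  [[A, B, C are collinear ⇒ 5x+3y-39=0] ∩ [|C−(0, 13)|²=306]]
2. C_y = -2  [[A, B, C are collinear ⇒ 5x+3y-39=0] ∩ [|C−(0, 13)|²=306]]
   so C = (9, -2)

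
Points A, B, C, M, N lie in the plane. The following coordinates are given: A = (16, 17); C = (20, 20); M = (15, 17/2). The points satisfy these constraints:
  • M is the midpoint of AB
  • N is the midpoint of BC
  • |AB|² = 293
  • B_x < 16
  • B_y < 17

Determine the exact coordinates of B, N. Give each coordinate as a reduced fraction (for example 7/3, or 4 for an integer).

B = (14, 0)
N = (17, 10)

1. B_x = 14  [B = 2·M−A = 2·(15, 17/2)−(16, 17)]
2. B_y = 0  [B = 2·M−A = 2·(15, 17/2)−(16, 17)]
   so B = (14, 0)
3. N_x = 17  [2·N = B+C = (14, 0)+(20, 20)]
4. N_y = 10  [2·N = B+C = (14, 0)+(20, 20)]
   so N = (17, 10)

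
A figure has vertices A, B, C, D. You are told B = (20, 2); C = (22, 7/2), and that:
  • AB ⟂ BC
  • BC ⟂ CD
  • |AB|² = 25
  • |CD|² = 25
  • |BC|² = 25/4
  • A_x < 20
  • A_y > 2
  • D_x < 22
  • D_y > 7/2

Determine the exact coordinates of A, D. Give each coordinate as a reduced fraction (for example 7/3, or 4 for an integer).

1. A_x = 17  [[AB ⟂ BC ⇒ -2x-3/2y+43=0] ∩ [|A−(20, 2)|²=25]]
2. A_y = 6  [[AB ⟂ BC ⇒ -2x-3/2y+43=0] ∩ [|A−(20, 2)|²=25]]
   so A = (17, 6)
3. D_x = 19  [[BC ⟂ CD ⇒ 2x+3/2y-197/4=0] ∩ [|D−(22, 7/2)|²=25]]
4. D_y = 15/2  [[BC ⟂ CD ⇒ 2x+3/2y-197/4=0] ∩ [|D−(22, 7/2)|²=25]]
   so D = (19, 15/2)

A = (17, 6)
D = (19, 15/2)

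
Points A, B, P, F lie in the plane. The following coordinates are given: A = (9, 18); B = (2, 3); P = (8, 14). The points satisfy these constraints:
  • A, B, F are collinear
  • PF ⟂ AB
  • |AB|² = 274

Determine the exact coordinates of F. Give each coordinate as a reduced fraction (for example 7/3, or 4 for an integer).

F = (1997/274, 3927/274)

1. F_x = 1997/274  [[A, B, F are collinear ⇒ 15x-7y-9=0] ∩ [PF ⟂ AB ⇒ -7x-15y+266=0]]
2. F_y = 3927/274  [[A, B, F are collinear ⇒ 15x-7y-9=0] ∩ [PF ⟂ AB ⇒ -7x-15y+266=0]]
   so F = (1997/274, 3927/274)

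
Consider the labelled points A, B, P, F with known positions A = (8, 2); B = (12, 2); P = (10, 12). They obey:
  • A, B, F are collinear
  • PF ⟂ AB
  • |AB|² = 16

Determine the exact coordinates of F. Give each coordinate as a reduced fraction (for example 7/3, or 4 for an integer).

F = (10, 2)

1. F_x = 10  [[A, B, F are collinear ⇒ 4y-8=0] ∩ [PF ⟂ AB ⇒ 4x-40=0]]
2. F_y = 2  [[A, B, F are collinear ⇒ 4y-8=0] ∩ [PF ⟂ AB ⇒ 4x-40=0]]
   so F = (10, 2)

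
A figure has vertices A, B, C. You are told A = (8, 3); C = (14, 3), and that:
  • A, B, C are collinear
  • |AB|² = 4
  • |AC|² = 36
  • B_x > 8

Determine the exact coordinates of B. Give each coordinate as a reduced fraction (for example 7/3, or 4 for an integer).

1. B_x = 10  [[A, B, C are collinear ⇒ -6y+18=0] ∩ [|B−(8, 3)|²=4]]
2. B_y = 3  [[A, B, C are collinear ⇒ -6y+18=0] ∩ [|B−(8, 3)|²=4]]
   so B = (10, 3)

B = (10, 3)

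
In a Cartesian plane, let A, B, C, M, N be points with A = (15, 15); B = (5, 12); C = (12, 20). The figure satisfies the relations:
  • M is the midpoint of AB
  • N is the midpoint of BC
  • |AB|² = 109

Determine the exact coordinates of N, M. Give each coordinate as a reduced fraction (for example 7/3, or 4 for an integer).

1. M_x = 10  [2·M = A+B = (15, 15)+(5, 12)]
2. M_y = 27/2  [2·M = A+B = (15, 15)+(5, 12)]
   so M = (10, 27/2)
3. N_x = 17/2  [2·N = B+C = (5, 12)+(12, 20)]
4. N_y = 16  [2·N = B+C = (5, 12)+(12, 20)]
   so N = (17/2, 16)

N = (17/2, 16)
M = (10, 27/2)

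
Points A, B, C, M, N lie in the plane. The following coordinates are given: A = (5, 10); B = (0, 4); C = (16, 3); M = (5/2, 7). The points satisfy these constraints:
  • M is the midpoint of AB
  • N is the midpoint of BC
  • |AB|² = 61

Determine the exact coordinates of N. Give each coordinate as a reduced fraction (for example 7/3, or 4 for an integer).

1. N_x = 8  [2·N = B+C = (0, 4)+(16, 3)]
2. N_y = 7/2  [2·N = B+C = (0, 4)+(16, 3)]
   so N = (8, 7/2)

N = (8, 7/2)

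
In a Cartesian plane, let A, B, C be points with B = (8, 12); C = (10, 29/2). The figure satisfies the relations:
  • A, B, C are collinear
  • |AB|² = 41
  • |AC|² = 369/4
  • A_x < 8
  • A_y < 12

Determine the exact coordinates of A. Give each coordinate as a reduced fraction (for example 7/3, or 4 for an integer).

A = (4, 7)

1. A_x = 4  [[A, B, C are collinear ⇒ -5/2x+2y-4=0] ∩ [|A−(8, 12)|²=41]]
2. A_y = 7  [[A, B, C are collinear ⇒ -5/2x+2y-4=0] ∩ [|A−(8, 12)|²=41]]
   so A = (4, 7)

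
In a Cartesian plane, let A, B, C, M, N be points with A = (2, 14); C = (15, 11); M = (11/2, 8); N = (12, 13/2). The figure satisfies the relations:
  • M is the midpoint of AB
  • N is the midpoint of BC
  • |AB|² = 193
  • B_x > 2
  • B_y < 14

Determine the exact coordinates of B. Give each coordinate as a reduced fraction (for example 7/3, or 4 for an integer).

B = (9, 2)

1. B_x = 9  [B = 2·M−A = 2·(11/2, 8)−(2, 14)]
2. B_y = 2  [B = 2·M−A = 2·(11/2, 8)−(2, 14)]
   so B = (9, 2)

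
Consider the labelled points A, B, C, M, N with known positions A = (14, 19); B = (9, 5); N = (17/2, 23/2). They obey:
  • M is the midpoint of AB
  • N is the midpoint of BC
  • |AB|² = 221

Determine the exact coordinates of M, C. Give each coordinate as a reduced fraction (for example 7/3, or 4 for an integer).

1. M_x = 23/2  [2·M = A+B = (14, 19)+(9, 5)]
2. M_y = 12  [2·M = A+B = (14, 19)+(9, 5)]
   so M = (23/2, 12)
3. C_x = 8  [C = 2·N−B = 2·(17/2, 23/2)−(9, 5)]
4. C_y = 18  [C = 2·N−B = 2·(17/2, 23/2)−(9, 5)]
   so C = (8, 18)

M = (23/2, 12)
C = (8, 18)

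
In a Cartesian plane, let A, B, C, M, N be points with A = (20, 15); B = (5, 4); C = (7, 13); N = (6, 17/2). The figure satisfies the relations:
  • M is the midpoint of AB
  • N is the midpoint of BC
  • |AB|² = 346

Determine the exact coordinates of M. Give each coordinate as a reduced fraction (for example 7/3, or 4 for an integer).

M = (25/2, 19/2)

1. M_x = 25/2  [2·M = A+B = (20, 15)+(5, 4)]
2. M_y = 19/2  [2·M = A+B = (20, 15)+(5, 4)]
   so M = (25/2, 19/2)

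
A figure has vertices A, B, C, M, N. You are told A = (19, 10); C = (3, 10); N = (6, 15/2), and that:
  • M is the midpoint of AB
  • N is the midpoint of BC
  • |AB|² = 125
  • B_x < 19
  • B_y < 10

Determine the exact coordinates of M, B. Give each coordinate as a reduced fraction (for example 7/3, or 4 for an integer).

M = (14, 15/2)
B = (9, 5)

1. B_x = 9  [B = 2·N−C = 2·(6, 15/2)−(3, 10)]
2. B_y = 5  [B = 2·N−C = 2·(6, 15/2)−(3, 10)]
   so B = (9, 5)
3. M_x = 14  [2·M = A+B = (19, 10)+(9, 5)]
4. M_y = 15/2  [2·M = A+B = (19, 10)+(9, 5)]
   so M = (14, 15/2)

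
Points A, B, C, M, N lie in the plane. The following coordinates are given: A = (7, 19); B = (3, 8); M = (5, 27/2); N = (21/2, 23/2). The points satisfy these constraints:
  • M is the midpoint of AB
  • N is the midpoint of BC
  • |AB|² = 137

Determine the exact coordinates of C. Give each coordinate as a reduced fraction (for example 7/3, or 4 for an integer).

1. C_x = 18  [C = 2·N−B = 2·(21/2, 23/2)−(3, 8)]
2. C_y = 15  [C = 2·N−B = 2·(21/2, 23/2)−(3, 8)]
   so C = (18, 15)

C = (18, 15)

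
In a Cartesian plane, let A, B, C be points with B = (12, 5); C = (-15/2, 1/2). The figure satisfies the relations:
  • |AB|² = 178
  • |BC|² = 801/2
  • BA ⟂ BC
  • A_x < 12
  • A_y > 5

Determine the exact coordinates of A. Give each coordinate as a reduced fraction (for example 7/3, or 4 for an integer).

A = (9, 18)

1. A_x = 9  [[BA ⟂ BC ⇒ -39/2x-9/2y+513/2=0] ∩ [|A−(12, 5)|²=178]]
2. A_y = 18  [[BA ⟂ BC ⇒ -39/2x-9/2y+513/2=0] ∩ [|A−(12, 5)|²=178]]
   so A = (9, 18)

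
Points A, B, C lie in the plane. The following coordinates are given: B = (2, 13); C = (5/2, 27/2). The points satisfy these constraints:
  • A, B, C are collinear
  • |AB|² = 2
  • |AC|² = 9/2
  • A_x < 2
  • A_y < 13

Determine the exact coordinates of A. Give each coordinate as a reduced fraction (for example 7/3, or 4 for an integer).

1. A_x = 1  [[A, B, C are collinear ⇒ -1/2x+1/2y-11/2=0] ∩ [|A−(2, 13)|²=2]]
2. A_y = 12  [[A, B, C are collinear ⇒ -1/2x+1/2y-11/2=0] ∩ [|A−(2, 13)|²=2]]
   so A = (1, 12)

A = (1, 12)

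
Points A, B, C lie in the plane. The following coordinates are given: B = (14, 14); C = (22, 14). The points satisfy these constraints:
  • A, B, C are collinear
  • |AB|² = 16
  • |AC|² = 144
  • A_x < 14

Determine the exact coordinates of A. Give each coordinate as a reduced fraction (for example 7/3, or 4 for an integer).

A = (10, 14)

1. A_x = 10  [[A, B, C are collinear ⇒ 8y-112=0] ∩ [|A−(14, 14)|²=16]]
2. A_y = 14  [[A, B, C are collinear ⇒ 8y-112=0] ∩ [|A−(14, 14)|²=16]]
   so A = (10, 14)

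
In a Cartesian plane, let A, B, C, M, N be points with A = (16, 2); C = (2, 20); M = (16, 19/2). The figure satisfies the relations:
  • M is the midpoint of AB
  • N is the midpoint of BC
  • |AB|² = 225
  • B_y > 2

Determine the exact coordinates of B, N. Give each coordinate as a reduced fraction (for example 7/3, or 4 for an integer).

B = (16, 17)
N = (9, 37/2)

1. B_x = 16  [B = 2·M−A = 2·(16, 19/2)−(16, 2)]
2. B_y = 17  [B = 2·M−A = 2·(16, 19/2)−(16, 2)]
   so B = (16, 17)
3. N_x = 9  [2·N = B+C = (16, 17)+(2, 20)]
4. N_y = 37/2  [2·N = B+C = (16, 17)+(2, 20)]
   so N = (9, 37/2)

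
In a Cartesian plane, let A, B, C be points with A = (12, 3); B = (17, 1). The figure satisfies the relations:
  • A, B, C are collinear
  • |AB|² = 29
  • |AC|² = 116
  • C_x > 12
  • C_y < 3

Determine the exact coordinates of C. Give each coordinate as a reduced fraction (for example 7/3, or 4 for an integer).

C = (22, -1)

1. C_x = 22  [[A, B, C are collinear ⇒ 2x+5y-39=0] ∩ [|C−(12, 3)|²=116]]
2. C_y = -1  [[A, B, C are collinear ⇒ 2x+5y-39=0] ∩ [|C−(12, 3)|²=116]]
   so C = (22, -1)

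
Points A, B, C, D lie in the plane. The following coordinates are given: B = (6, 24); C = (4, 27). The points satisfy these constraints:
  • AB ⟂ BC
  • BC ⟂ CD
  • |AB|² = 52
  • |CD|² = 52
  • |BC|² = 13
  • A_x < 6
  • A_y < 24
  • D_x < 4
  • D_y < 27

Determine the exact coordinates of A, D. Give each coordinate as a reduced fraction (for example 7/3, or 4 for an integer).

1. A_x = 0  [[AB ⟂ BC ⇒ 2x-3y+60=0] ∩ [|A−(6, 24)|²=52]]
2. A_y = 20  [[AB ⟂ BC ⇒ 2x-3y+60=0] ∩ [|A−(6, 24)|²=52]]
   so A = (0, 20)
3. D_x = -2  [[BC ⟂ CD ⇒ -2x+3y-73=0] ∩ [|D−(4, 27)|²=52]]
4. D_y = 23  [[BC ⟂ CD ⇒ -2x+3y-73=0] ∩ [|D−(4, 27)|²=52]]
   so D = (-2, 23)

A = (0, 20)
D = (-2, 23)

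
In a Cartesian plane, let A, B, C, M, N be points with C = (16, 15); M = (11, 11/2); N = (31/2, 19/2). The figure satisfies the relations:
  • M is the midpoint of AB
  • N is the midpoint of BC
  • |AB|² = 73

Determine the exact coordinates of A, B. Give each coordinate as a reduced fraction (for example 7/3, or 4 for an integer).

A = (7, 7)
B = (15, 4)

1. B_x = 15  [B = 2·N−C = 2·(31/2, 19/2)−(16, 15)]
2. B_y = 4  [B = 2·N−C = 2·(31/2, 19/2)−(16, 15)]
   so B = (15, 4)
3. A_x = 7  [A = 2·M−B = 2·(11, 11/2)−(15, 4)]
4. A_y = 7  [A = 2·M−B = 2·(11, 11/2)−(15, 4)]
   so A = (7, 7)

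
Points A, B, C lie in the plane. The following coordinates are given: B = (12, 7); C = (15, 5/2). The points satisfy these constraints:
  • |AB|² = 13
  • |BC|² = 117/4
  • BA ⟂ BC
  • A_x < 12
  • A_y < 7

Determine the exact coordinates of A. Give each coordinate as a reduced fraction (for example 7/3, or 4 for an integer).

A = (9, 5)

1. A_x = 9  [[BA ⟂ BC ⇒ 3x-9/2y-9/2=0] ∩ [|A−(12, 7)|²=13]]
2. A_y = 5  [[BA ⟂ BC ⇒ 3x-9/2y-9/2=0] ∩ [|A−(12, 7)|²=13]]
   so A = (9, 5)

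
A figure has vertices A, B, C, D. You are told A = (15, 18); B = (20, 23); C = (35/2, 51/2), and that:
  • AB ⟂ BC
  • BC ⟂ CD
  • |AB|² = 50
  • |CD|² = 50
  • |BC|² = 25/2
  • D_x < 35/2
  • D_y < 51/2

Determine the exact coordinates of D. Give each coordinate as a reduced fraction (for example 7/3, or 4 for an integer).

D = (25/2, 41/2)

1. D_x = 25/2  [[BC ⟂ CD ⇒ -5/2x+5/2y-20=0] ∩ [|D−(35/2, 51/2)|²=50]]
2. D_y = 41/2  [[BC ⟂ CD ⇒ -5/2x+5/2y-20=0] ∩ [|D−(35/2, 51/2)|²=50]]
   so D = (25/2, 41/2)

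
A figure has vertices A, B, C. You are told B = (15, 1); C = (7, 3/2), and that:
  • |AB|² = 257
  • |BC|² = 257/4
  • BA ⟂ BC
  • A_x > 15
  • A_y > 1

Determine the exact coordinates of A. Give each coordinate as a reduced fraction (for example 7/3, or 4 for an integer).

1. A_x = 16  [[BA ⟂ BC ⇒ -8x+1/2y+239/2=0] ∩ [|A−(15, 1)|²=257]]
2. A_y = 17  [[BA ⟂ BC ⇒ -8x+1/2y+239/2=0] ∩ [|A−(15, 1)|²=257]]
   so A = (16, 17)

A = (16, 17)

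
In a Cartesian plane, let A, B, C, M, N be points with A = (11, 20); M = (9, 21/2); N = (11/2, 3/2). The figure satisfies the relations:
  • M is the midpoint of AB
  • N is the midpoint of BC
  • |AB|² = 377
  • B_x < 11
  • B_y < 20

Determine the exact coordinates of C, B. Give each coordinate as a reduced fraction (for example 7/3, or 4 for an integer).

1. B_x = 7  [B = 2·M−A = 2·(9, 21/2)−(11, 20)]
2. B_y = 1  [B = 2·M−A = 2·(9, 21/2)−(11, 20)]
   so B = (7, 1)
3. C_x = 4  [C = 2·N−B = 2·(11/2, 3/2)−(7, 1)]
4. C_y = 2  [C = 2·N−B = 2·(11/2, 3/2)−(7, 1)]
   so C = (4, 2)

C = (4, 2)
B = (7, 1)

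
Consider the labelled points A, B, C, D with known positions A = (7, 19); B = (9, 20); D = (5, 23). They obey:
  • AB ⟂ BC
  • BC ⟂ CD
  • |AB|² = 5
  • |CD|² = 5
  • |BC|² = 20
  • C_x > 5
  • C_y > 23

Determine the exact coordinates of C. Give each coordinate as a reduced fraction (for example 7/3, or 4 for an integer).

1. C_x = 7  [[AB ⟂ BC ⇒ 2x+1y-38=0] ∩ [|C−(5, 23)|²=5]]
2. C_y = 24  [[AB ⟂ BC ⇒ 2x+1y-38=0] ∩ [|C−(5, 23)|²=5]]
   so C = (7, 24)

C = (7, 24)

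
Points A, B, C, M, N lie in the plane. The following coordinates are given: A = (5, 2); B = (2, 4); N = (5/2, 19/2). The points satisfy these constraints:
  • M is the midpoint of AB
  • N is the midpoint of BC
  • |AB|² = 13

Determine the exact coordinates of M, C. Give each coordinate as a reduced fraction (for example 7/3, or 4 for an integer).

1. M_x = 7/2  [2·M = A+B = (5, 2)+(2, 4)]
2. M_y = 3  [2·M = A+B = (5, 2)+(2, 4)]
   so M = (7/2, 3)
3. C_x = 3  [C = 2·N−B = 2·(5/2, 19/2)−(2, 4)]
4. C_y = 15  [C = 2·N−B = 2·(5/2, 19/2)−(2, 4)]
   so C = (3, 15)

M = (7/2, 3)
C = (3, 15)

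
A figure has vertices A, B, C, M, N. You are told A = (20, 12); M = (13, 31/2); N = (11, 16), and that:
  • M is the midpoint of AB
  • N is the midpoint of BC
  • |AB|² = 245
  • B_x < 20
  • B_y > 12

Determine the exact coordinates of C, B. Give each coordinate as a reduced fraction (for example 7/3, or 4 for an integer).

C = (16, 13)
B = (6, 19)

1. B_x = 6  [B = 2·M−A = 2·(13, 31/2)−(20, 12)]
2. B_y = 19  [B = 2·M−A = 2·(13, 31/2)−(20, 12)]
   so B = (6, 19)
3. C_x = 16  [C = 2·N−B = 2·(11, 16)−(6, 19)]
4. C_y = 13  [C = 2·N−B = 2·(11, 16)−(6, 19)]
   so C = (16, 13)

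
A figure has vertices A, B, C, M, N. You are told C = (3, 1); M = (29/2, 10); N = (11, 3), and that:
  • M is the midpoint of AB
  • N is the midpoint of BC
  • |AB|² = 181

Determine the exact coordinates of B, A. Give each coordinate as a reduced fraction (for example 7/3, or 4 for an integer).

B = (19, 5)
A = (10, 15)

1. B_x = 19  [B = 2·N−C = 2·(11, 3)−(3, 1)]
2. B_y = 5  [B = 2·N−C = 2·(11, 3)−(3, 1)]
   so B = (19, 5)
3. A_x = 10  [A = 2·M−B = 2·(29/2, 10)−(19, 5)]
4. A_y = 15  [A = 2·M−B = 2·(29/2, 10)−(19, 5)]
   so A = (10, 15)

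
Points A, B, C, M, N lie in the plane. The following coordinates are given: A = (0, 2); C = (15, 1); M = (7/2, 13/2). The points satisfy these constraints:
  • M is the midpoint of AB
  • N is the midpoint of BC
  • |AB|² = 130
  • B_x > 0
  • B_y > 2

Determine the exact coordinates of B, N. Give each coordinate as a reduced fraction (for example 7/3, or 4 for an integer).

B = (7, 11)
N = (11, 6)

1. B_x = 7  [B = 2·M−A = 2·(7/2, 13/2)−(0, 2)]
2. B_y = 11  [B = 2·M−A = 2·(7/2, 13/2)−(0, 2)]
   so B = (7, 11)
3. N_x = 11  [2·N = B+C = (7, 11)+(15, 1)]
4. N_y = 6  [2·N = B+C = (7, 11)+(15, 1)]
   so N = (11, 6)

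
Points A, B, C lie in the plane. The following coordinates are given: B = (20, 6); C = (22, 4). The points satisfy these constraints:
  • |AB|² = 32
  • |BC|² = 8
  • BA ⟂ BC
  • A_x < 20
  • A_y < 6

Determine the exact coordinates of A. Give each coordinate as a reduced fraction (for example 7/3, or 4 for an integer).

A = (16, 2)

1. A_x = 16  [[BA ⟂ BC ⇒ 2x-2y-28=0] ∩ [|A−(20, 6)|²=32]]
2. A_y = 2  [[BA ⟂ BC ⇒ 2x-2y-28=0] ∩ [|A−(20, 6)|²=32]]
   so A = (16, 2)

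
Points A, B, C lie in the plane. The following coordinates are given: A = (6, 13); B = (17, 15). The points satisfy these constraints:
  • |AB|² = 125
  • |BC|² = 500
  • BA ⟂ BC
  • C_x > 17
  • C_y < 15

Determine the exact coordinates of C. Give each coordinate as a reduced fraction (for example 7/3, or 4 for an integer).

1. C_x = 21  [[BA ⟂ BC ⇒ -11x-2y+217=0] ∩ [|C−(17, 15)|²=500]]
2. C_y = -7  [[BA ⟂ BC ⇒ -11x-2y+217=0] ∩ [|C−(17, 15)|²=500]]
   so C = (21, -7)

C = (21, -7)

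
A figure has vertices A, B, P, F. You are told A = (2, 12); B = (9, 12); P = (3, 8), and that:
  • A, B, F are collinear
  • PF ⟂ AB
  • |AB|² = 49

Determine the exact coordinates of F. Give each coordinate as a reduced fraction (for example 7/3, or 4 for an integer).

1. F_x = 3  [[A, B, F are collinear ⇒ 7y-84=0] ∩ [PF ⟂ AB ⇒ 7x-21=0]]
2. F_y = 12  [[A, B, F are collinear ⇒ 7y-84=0] ∩ [PF ⟂ AB ⇒ 7x-21=0]]
   so F = (3, 12)

F = (3, 12)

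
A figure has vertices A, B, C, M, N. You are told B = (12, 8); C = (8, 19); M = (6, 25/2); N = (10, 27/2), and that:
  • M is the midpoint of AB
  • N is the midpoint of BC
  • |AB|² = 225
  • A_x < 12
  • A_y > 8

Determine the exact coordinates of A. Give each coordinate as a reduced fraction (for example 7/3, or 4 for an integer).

1. A_x = 0  [A = 2·M−B = 2·(6, 25/2)−(12, 8)]
2. A_y = 17  [A = 2·M−B = 2·(6, 25/2)−(12, 8)]
   so A = (0, 17)

A = (0, 17)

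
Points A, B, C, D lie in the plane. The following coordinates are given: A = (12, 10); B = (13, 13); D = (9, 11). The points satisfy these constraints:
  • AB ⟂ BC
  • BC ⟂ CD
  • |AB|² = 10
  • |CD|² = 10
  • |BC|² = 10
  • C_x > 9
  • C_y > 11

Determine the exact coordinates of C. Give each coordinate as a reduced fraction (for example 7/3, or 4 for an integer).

C = (10, 14)

1. C_x = 10  [[AB ⟂ BC ⇒ 1x+3y-52=0] ∩ [|C−(9, 11)|²=10]]
2. C_y = 14  [[AB ⟂ BC ⇒ 1x+3y-52=0] ∩ [|C−(9, 11)|²=10]]
   so C = (10, 14)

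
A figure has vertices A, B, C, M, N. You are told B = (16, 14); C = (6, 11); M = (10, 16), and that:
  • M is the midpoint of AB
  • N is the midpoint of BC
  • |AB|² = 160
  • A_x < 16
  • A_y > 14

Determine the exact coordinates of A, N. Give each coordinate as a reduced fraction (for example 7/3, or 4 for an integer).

A = (4, 18)
N = (11, 25/2)

1. A_x = 4  [A = 2·M−B = 2·(10, 16)−(16, 14)]
2. A_y = 18  [A = 2·M−B = 2·(10, 16)−(16, 14)]
   so A = (4, 18)
3. N_x = 11  [2·N = B+C = (16, 14)+(6, 11)]
4. N_y = 25/2  [2·N = B+C = (16, 14)+(6, 11)]
   so N = (11, 25/2)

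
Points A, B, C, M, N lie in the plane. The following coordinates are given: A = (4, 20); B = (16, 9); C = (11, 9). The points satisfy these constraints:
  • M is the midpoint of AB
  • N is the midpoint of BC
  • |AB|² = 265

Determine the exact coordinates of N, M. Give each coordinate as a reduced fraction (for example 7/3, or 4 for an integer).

N = (27/2, 9)
M = (10, 29/2)

1. M_x = 10  [2·M = A+B = (4, 20)+(16, 9)]
2. M_y = 29/2  [2·M = A+B = (4, 20)+(16, 9)]
   so M = (10, 29/2)
3. N_x = 27/2  [2·N = B+C = (16, 9)+(11, 9)]
4. N_y = 9  [2·N = B+C = (16, 9)+(11, 9)]
   so N = (27/2, 9)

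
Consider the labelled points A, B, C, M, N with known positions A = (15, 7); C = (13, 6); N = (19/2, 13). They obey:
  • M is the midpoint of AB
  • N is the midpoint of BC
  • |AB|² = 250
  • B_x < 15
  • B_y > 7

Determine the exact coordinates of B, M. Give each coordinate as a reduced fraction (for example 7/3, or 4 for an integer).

1. B_x = 6  [B = 2·N−C = 2·(19/2, 13)−(13, 6)]
2. B_y = 20  [B = 2·N−C = 2·(19/2, 13)−(13, 6)]
   so B = (6, 20)
3. M_x = 21/2  [2·M = A+B = (15, 7)+(6, 20)]
4. M_y = 27/2  [2·M = A+B = (15, 7)+(6, 20)]
   so M = (21/2, 27/2)

B = (6, 20)
M = (21/2, 27/2)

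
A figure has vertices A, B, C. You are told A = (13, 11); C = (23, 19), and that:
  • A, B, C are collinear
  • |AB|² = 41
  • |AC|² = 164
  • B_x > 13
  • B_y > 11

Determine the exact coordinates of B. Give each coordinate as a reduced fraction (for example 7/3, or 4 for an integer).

1. B_x = 18  [[A, B, C are collinear ⇒ 8x-10y+6=0] ∩ [|B−(13, 11)|²=41]]
2. B_y = 15  [[A, B, C are collinear ⇒ 8x-10y+6=0] ∩ [|B−(13, 11)|²=41]]
   so B = (18, 15)

B = (18, 15)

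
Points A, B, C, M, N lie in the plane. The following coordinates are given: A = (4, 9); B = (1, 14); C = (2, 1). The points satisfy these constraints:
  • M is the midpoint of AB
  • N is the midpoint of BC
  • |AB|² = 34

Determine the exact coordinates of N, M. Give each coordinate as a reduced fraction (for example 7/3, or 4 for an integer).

1. M_x = 5/2  [2·M = A+B = (4, 9)+(1, 14)]
2. M_y = 23/2  [2·M = A+B = (4, 9)+(1, 14)]
   so M = (5/2, 23/2)
3. N_x = 3/2  [2·N = B+C = (1, 14)+(2, 1)]
4. N_y = 15/2  [2·N = B+C = (1, 14)+(2, 1)]
   so N = (3/2, 15/2)

N = (3/2, 15/2)
M = (5/2, 23/2)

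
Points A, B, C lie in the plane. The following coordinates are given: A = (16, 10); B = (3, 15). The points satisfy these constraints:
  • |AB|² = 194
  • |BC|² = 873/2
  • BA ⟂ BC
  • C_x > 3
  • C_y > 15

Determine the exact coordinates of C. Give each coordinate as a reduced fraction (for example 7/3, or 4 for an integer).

C = (21/2, 69/2)

1. C_x = 21/2  [[BA ⟂ BC ⇒ 13x-5y+36=0] ∩ [|C−(3, 15)|²=873/2]]
2. C_y = 69/2  [[BA ⟂ BC ⇒ 13x-5y+36=0] ∩ [|C−(3, 15)|²=873/2]]
   so C = (21/2, 69/2)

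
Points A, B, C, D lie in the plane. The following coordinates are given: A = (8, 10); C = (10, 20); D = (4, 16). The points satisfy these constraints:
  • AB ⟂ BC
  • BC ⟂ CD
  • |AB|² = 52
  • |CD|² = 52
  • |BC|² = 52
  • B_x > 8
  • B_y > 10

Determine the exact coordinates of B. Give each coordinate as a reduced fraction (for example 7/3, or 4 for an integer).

B = (14, 14)

1. B_x = 14  [[BC ⟂ CD ⇒ 6x+4y-140=0] ∩ [|B−(8, 10)|²=52]]
2. B_y = 14  [[BC ⟂ CD ⇒ 6x+4y-140=0] ∩ [|B−(8, 10)|²=52]]
   so B = (14, 14)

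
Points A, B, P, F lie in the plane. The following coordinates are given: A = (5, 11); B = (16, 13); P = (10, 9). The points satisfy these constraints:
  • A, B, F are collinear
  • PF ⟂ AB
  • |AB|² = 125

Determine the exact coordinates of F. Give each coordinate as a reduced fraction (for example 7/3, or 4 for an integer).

1. F_x = 1186/125  [[A, B, F are collinear ⇒ -2x+11y-111=0] ∩ [PF ⟂ AB ⇒ 11x+2y-128=0]]
2. F_y = 1477/125  [[A, B, F are collinear ⇒ -2x+11y-111=0] ∩ [PF ⟂ AB ⇒ 11x+2y-128=0]]
   so F = (1186/125, 1477/125)

F = (1186/125, 1477/125)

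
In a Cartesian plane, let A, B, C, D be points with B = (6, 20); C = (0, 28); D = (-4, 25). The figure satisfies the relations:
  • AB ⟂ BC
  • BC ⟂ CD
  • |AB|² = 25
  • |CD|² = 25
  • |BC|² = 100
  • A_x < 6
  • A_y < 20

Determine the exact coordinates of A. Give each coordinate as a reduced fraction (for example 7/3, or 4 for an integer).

1. A_x = 2  [[AB ⟂ BC ⇒ 6x-8y+124=0] ∩ [|A−(6, 20)|²=25]]
2. A_y = 17  [[AB ⟂ BC ⇒ 6x-8y+124=0] ∩ [|A−(6, 20)|²=25]]
   so A = (2, 17)

A = (2, 17)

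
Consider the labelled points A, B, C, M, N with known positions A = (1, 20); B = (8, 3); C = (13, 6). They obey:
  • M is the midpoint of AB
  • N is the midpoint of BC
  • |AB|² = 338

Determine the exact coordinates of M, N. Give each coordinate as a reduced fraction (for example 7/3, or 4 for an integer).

M = (9/2, 23/2)
N = (21/2, 9/2)

1. M_x = 9/2  [2·M = A+B = (1, 20)+(8, 3)]
2. M_y = 23/2  [2·M = A+B = (1, 20)+(8, 3)]
   so M = (9/2, 23/2)
3. N_x = 21/2  [2·N = B+C = (8, 3)+(13, 6)]
4. N_y = 9/2  [2·N = B+C = (8, 3)+(13, 6)]
   so N = (21/2, 9/2)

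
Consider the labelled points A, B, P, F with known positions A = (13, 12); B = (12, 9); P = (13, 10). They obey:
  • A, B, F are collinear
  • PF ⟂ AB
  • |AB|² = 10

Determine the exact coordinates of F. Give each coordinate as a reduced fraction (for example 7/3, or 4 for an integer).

1. F_x = 62/5  [[A, B, F are collinear ⇒ 3x-1y-27=0] ∩ [PF ⟂ AB ⇒ -1x-3y+43=0]]
2. F_y = 51/5  [[A, B, F are collinear ⇒ 3x-1y-27=0] ∩ [PF ⟂ AB ⇒ -1x-3y+43=0]]
   so F = (62/5, 51/5)

F = (62/5, 51/5)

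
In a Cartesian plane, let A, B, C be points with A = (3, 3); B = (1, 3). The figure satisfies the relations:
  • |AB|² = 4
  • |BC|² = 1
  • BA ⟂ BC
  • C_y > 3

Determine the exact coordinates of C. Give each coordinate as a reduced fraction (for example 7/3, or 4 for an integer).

C = (1, 4)

1. C_x = 1  [[BA ⟂ BC ⇒ 2x-2=0] ∩ [|C−(1, 3)|²=1]]
2. C_y = 4  [[BA ⟂ BC ⇒ 2x-2=0] ∩ [|C−(1, 3)|²=1]]
   so C = (1, 4)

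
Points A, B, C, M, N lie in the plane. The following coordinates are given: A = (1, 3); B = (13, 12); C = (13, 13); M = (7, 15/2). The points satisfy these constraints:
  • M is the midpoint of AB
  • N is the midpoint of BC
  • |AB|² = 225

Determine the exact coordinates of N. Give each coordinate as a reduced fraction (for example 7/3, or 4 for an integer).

1. N_x = 13  [2·N = B+C = (13, 12)+(13, 13)]
2. N_y = 25/2  [2·N = B+C = (13, 12)+(13, 13)]
   so N = (13, 25/2)

N = (13, 25/2)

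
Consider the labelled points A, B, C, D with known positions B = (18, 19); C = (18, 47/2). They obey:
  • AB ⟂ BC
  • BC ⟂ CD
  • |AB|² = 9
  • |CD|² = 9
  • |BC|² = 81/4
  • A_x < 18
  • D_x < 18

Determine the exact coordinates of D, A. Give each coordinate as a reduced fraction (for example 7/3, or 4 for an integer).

D = (15, 47/2)
A = (15, 19)

1. D_x = 15  [[BC ⟂ CD ⇒ 9/2y-423/4=0] ∩ [|D−(18, 47/2)|²=9]]
2. D_y = 47/2  [[BC ⟂ CD ⇒ 9/2y-423/4=0] ∩ [|D−(18, 47/2)|²=9]]
   so D = (15, 47/2)
3. A_x = 15  [[AB ⟂ BC ⇒ -9/2y+171/2=0] ∩ [|A−(18, 19)|²=9]]
4. A_y = 19  [[AB ⟂ BC ⇒ -9/2y+171/2=0] ∩ [|A−(18, 19)|²=9]]
   so A = (15, 19)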